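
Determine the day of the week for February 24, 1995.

January 1, 1995 is a Sunday.
Jan 1, 1995 → Feb 1, 1995: 31 days (January has 31).
Feb 1, 1995 → Feb 24, 1995: 23 days.
Total: 54 days.
54 mod 7 = 5, so Sunday + 5 = Friday.

Friday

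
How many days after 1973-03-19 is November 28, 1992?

7194

Mar 19, 1973 → Mar 19, 1974: 365 days.
Mar 19, 1974 → Mar 19, 1975: 365 days.
Mar 19, 1975 → Mar 19, 1976: 366 days (Feb 29, 1976 is in that span).
Mar 19, 1976 → Mar 19, 1977: 365 days.
Mar 19, 1977 → Mar 19, 1978: 365 days.
Mar 19, 1978 → Mar 19, 1979: 365 days.
Mar 19, 1979 → Mar 19, 1980: 366 days (Feb 29, 1980 is in that span).
Mar 19, 1980 → Mar 19, 1981: 365 days.
Mar 19, 1981 → Mar 19, 1982: 365 days.
Mar 19, 1982 → Mar 19, 1983: 365 days.
Mar 19, 1983 → Mar 19, 1984: 366 days (Feb 29, 1984 is in that span).
Mar 19, 1984 → Mar 19, 1985: 365 days.
Mar 19, 1985 → Mar 19, 1986: 365 days.
Mar 19, 1986 → Mar 19, 1987: 365 days.
Mar 19, 1987 → Mar 19, 1988: 366 days (Feb 29, 1988 is in that span).
Mar 19, 1988 → Mar 19, 1989: 365 days.
Mar 19, 1989 → Mar 19, 1990: 365 days.
Mar 19, 1990 → Mar 19, 1991: 365 days.
Mar 19, 1991 → Mar 19, 1992: 366 days (Feb 29, 1992 is in that span).
Mar 19, 1992 → Apr 19, 1992: 31 days (March has 31).
Apr 19, 1992 → May 19, 1992: 30 days (April has 30).
May 19, 1992 → Jun 19, 1992: 31 days (May has 31).
Jun 19, 1992 → Jul 19, 1992: 30 days (June has 30).
Jul 19, 1992 → Aug 19, 1992: 31 days (July has 31).
Aug 19, 1992 → Sep 19, 1992: 31 days (August has 31).
Sep 19, 1992 → Oct 19, 1992: 30 days (September has 30).
Oct 19, 1992 → Nov 19, 1992: 31 days (October has 31).
Nov 19, 1992 → Nov 28, 1992: 9 days.
Total: 7194 days.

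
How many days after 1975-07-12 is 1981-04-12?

2101

Jul 12, 1975 → Jul 12, 1976: 366 days (Feb 29, 1976 is in that span).
Jul 12, 1976 → Jul 12, 1977: 365 days.
Jul 12, 1977 → Jul 12, 1978: 365 days.
Jul 12, 1978 → Jul 12, 1979: 365 days.
Jul 12, 1979 → Jul 12, 1980: 366 days (Feb 29, 1980 is in that span).
Jul 12, 1980 → Aug 12, 1980: 31 days (July has 31).
Aug 12, 1980 → Sep 12, 1980: 31 days (August has 31).
Sep 12, 1980 → Oct 12, 1980: 30 days (September has 30).
Oct 12, 1980 → Nov 12, 1980: 31 days (October has 31).
Nov 12, 1980 → Dec 12, 1980: 30 days (November has 30).
Dec 12, 1980 → Jan 12, 1981: 31 days (December has 31).
Jan 12, 1981 → Feb 12, 1981: 31 days (January has 31).
Feb 12, 1981 → Mar 12, 1981: 28 days (February has 28).
Mar 12, 1981 → Apr 12, 1981: 31 days.
Total: 2101 days.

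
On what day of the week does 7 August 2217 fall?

Doomsday rule: the anchor day for the 2200s is Friday. For year 17: 17÷12 = 1 r 5, and 5÷4 = 1, so 1+5+1 = 7.
Friday + 7 ≡ Friday — that's 2217's doomsday.
In August the doomsday date is Aug 8.
Aug 7 is 1 day before Aug 8; 1 mod 7 = 1, so Friday − 1 = Thursday.

Thursday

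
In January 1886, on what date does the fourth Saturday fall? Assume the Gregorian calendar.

January 23, 1886

January 1, 1886 is a Friday.
The first Saturday is therefore January 2 (1 days later).
The fourth Saturday is 2 + 3×7 = January 23.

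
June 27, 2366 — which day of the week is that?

Doomsday rule: the anchor day for the 2300s is Wednesday. For year 66: 66÷12 = 5 r 6, and 6÷4 = 1, so 5+6+1 = 12.
Wednesday + 12 ≡ Monday — that's 2366's doomsday.
In June the doomsday date is Jun 6.
Jun 27 is 21 days after Jun 6; 21 mod 7 = 0, so Monday + 0 = Monday.

Monday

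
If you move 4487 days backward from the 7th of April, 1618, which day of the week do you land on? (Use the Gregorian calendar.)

Saturday

First find the weekday of Apr 7, 1618. Doomsday rule: the anchor day for the 1600s is Tuesday. For year 18: 18÷12 = 1 r 6, and 6÷4 = 1, so 1+6+1 = 8.
Tuesday + 8 ≡ Wednesday — that's 1618's doomsday.
In April the doomsday date is Apr 4.
Apr 7 is 3 days after Apr 4; 3 mod 7 = 3, so Wednesday + 3 = Saturday.
4487 mod 7 = 0, so 4487 days before a Saturday is Saturday − 0 = Saturday.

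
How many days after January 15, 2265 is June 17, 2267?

883

Jan 15, 2265 → Jan 15, 2266: 365 days.
Jan 15, 2266 → Jan 15, 2267: 365 days.
Jan 15, 2267 → Feb 15, 2267: 31 days (January has 31).
Feb 15, 2267 → Mar 15, 2267: 28 days (February has 28).
Mar 15, 2267 → Apr 15, 2267: 31 days (March has 31).
Apr 15, 2267 → May 15, 2267: 30 days (April has 30).
May 15, 2267 → Jun 15, 2267: 31 days (May has 31).
Jun 15, 2267 → Jun 17, 2267: 2 days.
Total: 883 days.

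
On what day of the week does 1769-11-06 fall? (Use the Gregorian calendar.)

Monday

Doomsday rule: the anchor day for the 1700s is Sunday. For year 69: 69÷12 = 5 r 9, and 9÷4 = 2, so 5+9+2 = 16.
Sunday + 16 ≡ Tuesday — that's 1769's doomsday.
In November the doomsday date is Nov 7.
Nov 6 is 1 day before Nov 7; 1 mod 7 = 1, so Tuesday − 1 = Monday.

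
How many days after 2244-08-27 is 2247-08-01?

Aug 27, 2244 → Aug 27, 2245: 365 days.
Aug 27, 2245 → Aug 27, 2246: 365 days.
Aug 27, 2246 → Sep 27, 2246: 31 days (August has 31).
Sep 27, 2246 → Oct 27, 2246: 30 days (September has 30).
Oct 27, 2246 → Nov 27, 2246: 31 days (October has 31).
Nov 27, 2246 → Dec 27, 2246: 30 days (November has 30).
Dec 27, 2246 → Jan 27, 2247: 31 days (December has 31).
Jan 27, 2247 → Feb 27, 2247: 31 days (January has 31).
Feb 27, 2247 → Mar 27, 2247: 28 days (February has 28).
Mar 27, 2247 → Apr 27, 2247: 31 days (March has 31).
Apr 27, 2247 → May 27, 2247: 30 days (April has 30).
May 27, 2247 → Jun 27, 2247: 31 days (May has 31).
Jun 27, 2247 → Jul 27, 2247: 30 days (June has 30).
Jul 27, 2247 → Aug 1, 2247: 5 days.
Total: 1069 days.

1069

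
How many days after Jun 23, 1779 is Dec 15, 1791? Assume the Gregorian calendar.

4558

Jun 23, 1779 → Jun 23, 1780: 366 days (Feb 29, 1780 is in that span).
Jun 23, 1780 → Jun 23, 1781: 365 days.
Jun 23, 1781 → Jun 23, 1782: 365 days.
Jun 23, 1782 → Jun 23, 1783: 365 days.
Jun 23, 1783 → Jun 23, 1784: 366 days (Feb 29, 1784 is in that span).
Jun 23, 1784 → Jun 23, 1785: 365 days.
Jun 23, 1785 → Jun 23, 1786: 365 days.
Jun 23, 1786 → Jun 23, 1787: 365 days.
Jun 23, 1787 → Jun 23, 1788: 366 days (Feb 29, 1788 is in that span).
Jun 23, 1788 → Jun 23, 1789: 365 days.
Jun 23, 1789 → Jun 23, 1790: 365 days.
Jun 23, 1790 → Jun 23, 1791: 365 days.
Jun 23, 1791 → Jul 23, 1791: 30 days (June has 30).
Jul 23, 1791 → Aug 23, 1791: 31 days (July has 31).
Aug 23, 1791 → Sep 23, 1791: 31 days (August has 31).
Sep 23, 1791 → Oct 23, 1791: 30 days (September has 30).
Oct 23, 1791 → Nov 23, 1791: 31 days (October has 31).
Nov 23, 1791 → Dec 15, 1791: 22 days.
Total: 4558 days.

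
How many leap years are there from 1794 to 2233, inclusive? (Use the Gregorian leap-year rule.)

Multiples of 4 in [1794,2233]: 110.
Of those, multiples of 100: 5 (not leap unless ÷400).
Multiples of 400: 1.
Leap years = 110 − 5 + 1 = 106.

106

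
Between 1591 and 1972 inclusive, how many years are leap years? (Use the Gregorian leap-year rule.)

Multiples of 4 in [1591,1972]: 96.
Of those, multiples of 100: 4 (not leap unless ÷400).
Multiples of 400: 1.
Leap years = 96 − 4 + 1 = 93.

93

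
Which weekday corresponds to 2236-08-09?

Doomsday rule: the anchor day for the 2200s is Friday. For year 36: 36÷12 = 3 r 0, and 0÷4 = 0, so 3+0+0 = 3.
Friday + 3 ≡ Monday — that's 2236's doomsday.
In August the doomsday date is Aug 8.
Aug 9 is 1 day after Aug 8; 1 mod 7 = 1, so Monday + 1 = Tuesday.

Tuesday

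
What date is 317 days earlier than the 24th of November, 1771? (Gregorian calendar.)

−24 → Oct 31, 1771 (end of Oct, 31 days; 293 left).
−31 → Sep 30, 1771 (end of Sep, 30 days; 262 left).
−30 → Aug 31, 1771 (end of Aug, 31 days; 232 left).
−31 → Jul 31, 1771 (end of Jul, 31 days; 201 left).
−31 → Jun 30, 1771 (end of Jun, 30 days; 170 left).
−30 → May 31, 1771 (end of May, 31 days; 140 left).
−31 → Apr 30, 1771 (end of Apr, 30 days; 109 left).
−30 → Mar 31, 1771 (end of Mar, 31 days; 79 left).
−31 → Feb 28, 1771 (end of Feb, 28 days; 48 left).
−28 → Jan 31, 1771 (end of Jan, 31 days; 20 left).
−20 → Jan 11, 1771.

January 11, 1771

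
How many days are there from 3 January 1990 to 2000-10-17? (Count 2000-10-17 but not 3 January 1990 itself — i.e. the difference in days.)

3940

Jan 3, 1990 → Jan 3, 1991: 365 days.
Jan 3, 1991 → Jan 3, 1992: 365 days.
Jan 3, 1992 → Jan 3, 1993: 366 days (Feb 29, 1992 is in that span).
Jan 3, 1993 → Jan 3, 1994: 365 days.
Jan 3, 1994 → Jan 3, 1995: 365 days.
Jan 3, 1995 → Jan 3, 1996: 365 days.
Jan 3, 1996 → Jan 3, 1997: 366 days (Feb 29, 1996 is in that span).
Jan 3, 1997 → Jan 3, 1998: 365 days.
Jan 3, 1998 → Jan 3, 1999: 365 days.
Jan 3, 1999 → Jan 3, 2000: 365 days.
Jan 3, 2000 → Feb 3, 2000: 31 days (January has 31).
Feb 3, 2000 → Mar 3, 2000: 29 days (February has 29).
Mar 3, 2000 → Apr 3, 2000: 31 days (March has 31).
Apr 3, 2000 → May 3, 2000: 30 days (April has 30).
May 3, 2000 → Jun 3, 2000: 31 days (May has 31).
Jun 3, 2000 → Jul 3, 2000: 30 days (June has 30).
Jul 3, 2000 → Aug 3, 2000: 31 days (July has 31).
Aug 3, 2000 → Sep 3, 2000: 31 days (August has 31).
Sep 3, 2000 → Oct 3, 2000: 30 days (September has 30).
Oct 3, 2000 → Oct 17, 2000: 14 days.
Total: 3940 days.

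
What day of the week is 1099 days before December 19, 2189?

Dec 19, 2189 is a Saturday.
1099 mod 7 = 0, so 1099 days before a Saturday is Saturday − 0 = Saturday.

Saturday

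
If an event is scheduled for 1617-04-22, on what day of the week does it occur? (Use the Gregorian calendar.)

Doomsday rule: the anchor day for the 1600s is Tuesday. For year 17: 17÷12 = 1 r 5, and 5÷4 = 1, so 1+5+1 = 7.
Tuesday + 7 ≡ Tuesday — that's 1617's doomsday.
In April the doomsday date is Apr 4.
Apr 22 is 18 days after Apr 4; 18 mod 7 = 4, so Tuesday + 4 = Saturday.

Saturday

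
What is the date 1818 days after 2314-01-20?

January 12, 2319

+365 (one year) → Jan 20, 2315 (1453 left).
+365 (one year) → Jan 20, 2316 (1088 left).
+366 (one year; includes Feb 29, 2316) → Jan 20, 2317 (722 left).
+365 (one year) → Jan 20, 2318 (357 left).
Jan has 31 days: +12 → Feb 1, 2318 (345 left).
Feb has 28 days: +28 → Mar 1, 2318 (317 left).
Mar has 31 days: +31 → Apr 1, 2318 (286 left).
Apr has 30 days: +30 → May 1, 2318 (256 left).
May has 31 days: +31 → Jun 1, 2318 (225 left).
Jun has 30 days: +30 → Jul 1, 2318 (195 left).
Jul has 31 days: +31 → Aug 1, 2318 (164 left).
Aug has 31 days: +31 → Sep 1, 2318 (133 left).
Sep has 30 days: +30 → Oct 1, 2318 (103 left).
Oct has 31 days: +31 → Nov 1, 2318 (72 left).
Nov has 30 days: +30 → Dec 1, 2318 (42 left).
Dec has 31 days: +31 → Jan 1, 2319 (11 left).
+11 → Jan 12, 2319.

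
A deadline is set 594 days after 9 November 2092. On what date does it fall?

June 26, 2094

+365 (one year) → Nov 9, 2093 (229 left).
Nov has 30 days: +22 → Dec 1, 2093 (207 left).
Dec has 31 days: +31 → Jan 1, 2094 (176 left).
Jan has 31 days: +31 → Feb 1, 2094 (145 left).
Feb has 28 days: +28 → Mar 1, 2094 (117 left).
Mar has 31 days: +31 → Apr 1, 2094 (86 left).
Apr has 30 days: +30 → May 1, 2094 (56 left).
May has 31 days: +31 → Jun 1, 2094 (25 left).
+25 → Jun 26, 2094.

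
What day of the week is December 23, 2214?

Friday

Doomsday rule: the anchor day for the 2200s is Friday. For year 14: 14÷12 = 1 r 2, and 2÷4 = 0, so 1+2+0 = 3.
Friday + 3 ≡ Monday — that's 2214's doomsday.
In December the doomsday date is Dec 12.
Dec 23 is 11 days after Dec 12; 11 mod 7 = 4, so Monday + 4 = Friday.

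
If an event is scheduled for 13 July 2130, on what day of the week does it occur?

Doomsday rule: the anchor day for the 2100s is Sunday. For year 30: 30÷12 = 2 r 6, and 6÷4 = 1, so 2+6+1 = 9.
Sunday + 9 ≡ Tuesday — that's 2130's doomsday.
In July the doomsday date is Jul 11.
Jul 13 is 2 days after Jul 11; 2 mod 7 = 2, so Tuesday + 2 = Thursday.

Thursday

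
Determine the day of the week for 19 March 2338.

Saturday

Doomsday rule: the anchor day for the 2300s is Wednesday. For year 38: 38÷12 = 3 r 2, and 2÷4 = 0, so 3+2+0 = 5.
Wednesday + 5 ≡ Monday — that's 2338's doomsday.
In March the doomsday date is Mar 14.
Mar 19 is 5 days after Mar 14; 5 mod 7 = 5, so Monday + 5 = Saturday.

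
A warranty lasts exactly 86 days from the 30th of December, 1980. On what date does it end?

Dec has 31 days: +2 → Jan 1, 1981 (84 left).
Jan has 31 days: +31 → Feb 1, 1981 (53 left).
Feb has 28 days: +28 → Mar 1, 1981 (25 left).
+25 → Mar 26, 1981.

March 26, 1981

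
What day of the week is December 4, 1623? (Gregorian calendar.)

Doomsday rule: the anchor day for the 1600s is Tuesday. For year 23: 23÷12 = 1 r 11, and 11÷4 = 2, so 1+11+2 = 14.
Tuesday + 14 ≡ Tuesday — that's 1623's doomsday.
In December the doomsday date is Dec 12.
Dec 4 is 8 days before Dec 12; 8 mod 7 = 1, so Tuesday − 1 = Monday.

Monday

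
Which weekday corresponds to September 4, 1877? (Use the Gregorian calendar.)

Tuesday

Doomsday rule: the anchor day for the 1800s is Friday. For year 77: 77÷12 = 6 r 5, and 5÷4 = 1, so 6+5+1 = 12.
Friday + 12 ≡ Wednesday — that's 1877's doomsday.
In September the doomsday date is Sep 5.
Sep 4 is 1 day before Sep 5; 1 mod 7 = 1, so Wednesday − 1 = Tuesday.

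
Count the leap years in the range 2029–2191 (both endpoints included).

Multiples of 4 in [2029,2191]: 40.
Of those, multiples of 100: 1 (not leap unless ÷400).
Multiples of 400: 0.
Leap years = 40 − 1 + 0 = 39.

39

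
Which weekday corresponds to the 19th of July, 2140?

Tuesday

Doomsday rule: the anchor day for the 2100s is Sunday. For year 40: 40÷12 = 3 r 4, and 4÷4 = 1, so 3+4+1 = 8.
Sunday + 8 ≡ Monday — that's 2140's doomsday.
In July the doomsday date is Jul 11.
Jul 19 is 8 days after Jul 11; 8 mod 7 = 1, so Monday + 1 = Tuesday.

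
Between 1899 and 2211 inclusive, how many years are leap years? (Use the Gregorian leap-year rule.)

Multiples of 4 in [1899,2211]: 78.
Of those, multiples of 100: 4 (not leap unless ÷400).
Multiples of 400: 1.
Leap years = 78 − 4 + 1 = 75.

75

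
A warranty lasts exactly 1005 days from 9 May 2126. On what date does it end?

+365 (one year) → May 9, 2127 (640 left).
+366 (one year; includes Feb 29, 2128) → May 9, 2128 (274 left).
May has 31 days: +23 → Jun 1, 2128 (251 left).
Jun has 30 days: +30 → Jul 1, 2128 (221 left).
Jul has 31 days: +31 → Aug 1, 2128 (190 left).
Aug has 31 days: +31 → Sep 1, 2128 (159 left).
Sep has 30 days: +30 → Oct 1, 2128 (129 left).
Oct has 31 days: +31 → Nov 1, 2128 (98 left).
Nov has 30 days: +30 → Dec 1, 2128 (68 left).
Dec has 31 days: +31 → Jan 1, 2129 (37 left).
Jan has 31 days: +31 → Feb 1, 2129 (6 left).
+6 → Feb 7, 2129.

February 7, 2129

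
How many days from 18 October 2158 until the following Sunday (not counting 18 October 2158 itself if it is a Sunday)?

Oct 18, 2158 is a Wednesday.
From Wednesday to the next Sunday is 4 days.

4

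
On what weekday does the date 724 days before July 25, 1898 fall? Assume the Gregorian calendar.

Friday

First find the weekday of Jul 25, 1898. Doomsday rule: the anchor day for the 1800s is Friday. For year 98: 98÷12 = 8 r 2, and 2÷4 = 0, so 8+2+0 = 10.
Friday + 10 ≡ Monday — that's 1898's doomsday.
In July the doomsday date is Jul 11.
Jul 25 is 14 days after Jul 11; 14 mod 7 = 0, so Monday + 0 = Monday.
724 mod 7 = 3, so 724 days before a Monday is Monday − 3 = Friday.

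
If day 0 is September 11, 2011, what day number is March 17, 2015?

Sep 11, 2011 → Sep 11, 2012: 366 days (Feb 29, 2012 is in that span).
Sep 11, 2012 → Sep 11, 2013: 365 days.
Sep 11, 2013 → Sep 11, 2014: 365 days.
Sep 11, 2014 → Oct 11, 2014: 30 days (September has 30).
Oct 11, 2014 → Nov 11, 2014: 31 days (October has 31).
Nov 11, 2014 → Dec 11, 2014: 30 days (November has 30).
Dec 11, 2014 → Jan 11, 2015: 31 days (December has 31).
Jan 11, 2015 → Feb 11, 2015: 31 days (January has 31).
Feb 11, 2015 → Mar 11, 2015: 28 days (February has 28).
Mar 11, 2015 → Mar 17, 2015: 6 days.
Total: 1283 days.

1283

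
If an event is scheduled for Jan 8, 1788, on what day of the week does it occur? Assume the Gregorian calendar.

Tuesday

Doomsday rule: the anchor day for the 1700s is Sunday. For year 88: 88÷12 = 7 r 4, and 4÷4 = 1, so 7+4+1 = 12.
Sunday + 12 ≡ Friday — that's 1788's doomsday.
In January the doomsday date is Jan 4 (1788 is a leap year (divisible by 4)).
Jan 8 is 4 days after Jan 4; 4 mod 7 = 4, so Friday + 4 = Tuesday.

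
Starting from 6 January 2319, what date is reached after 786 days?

March 2, 2321

+365 (one year) → Jan 6, 2320 (421 left).
+366 (one year; includes Feb 29, 2320) → Jan 6, 2321 (55 left).
Jan has 31 days: +26 → Feb 1, 2321 (29 left).
Feb has 28 days: +28 → Mar 1, 2321 (1 left).
+1 → Mar 2, 2321.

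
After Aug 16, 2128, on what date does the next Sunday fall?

Aug 16, 2128 is a Monday.
From Monday to the next Sunday is 6 days.
Aug 16, 2128 + 6 = Aug 22, 2128.

August 22, 2128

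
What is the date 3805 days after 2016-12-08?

+365 (one year) → Dec 8, 2017 (3440 left).
+365 (one year) → Dec 8, 2018 (3075 left).
+365 (one year) → Dec 8, 2019 (2710 left).
+366 (one year; includes Feb 29, 2020) → Dec 8, 2020 (2344 left).
+365 (one year) → Dec 8, 2021 (1979 left).
+365 (one year) → Dec 8, 2022 (1614 left).
+365 (one year) → Dec 8, 2023 (1249 left).
+366 (one year; includes Feb 29, 2024) → Dec 8, 2024 (883 left).
+365 (one year) → Dec 8, 2025 (518 left).
+365 (one year) → Dec 8, 2026 (153 left).
Dec has 31 days: +24 → Jan 1, 2027 (129 left).
Jan has 31 days: +31 → Feb 1, 2027 (98 left).
Feb has 28 days: +28 → Mar 1, 2027 (70 left).
Mar has 31 days: +31 → Apr 1, 2027 (39 left).
Apr has 30 days: +30 → May 1, 2027 (9 left).
+9 → May 10, 2027.

May 10, 2027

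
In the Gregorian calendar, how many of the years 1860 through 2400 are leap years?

132

Multiples of 4 in [1860,2400]: 136.
Of those, multiples of 100: 6 (not leap unless ÷400).
Multiples of 400: 2.
Leap years = 136 − 6 + 2 = 132.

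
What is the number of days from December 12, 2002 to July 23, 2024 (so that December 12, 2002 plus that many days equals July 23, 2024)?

7894

Dec 12, 2002 → Dec 12, 2003: 365 days.
Dec 12, 2003 → Dec 12, 2004: 366 days (Feb 29, 2004 is in that span).
Dec 12, 2004 → Dec 12, 2005: 365 days.
Dec 12, 2005 → Dec 12, 2006: 365 days.
Dec 12, 2006 → Dec 12, 2007: 365 days.
Dec 12, 2007 → Dec 12, 2008: 366 days (Feb 29, 2008 is in that span).
Dec 12, 2008 → Dec 12, 2009: 365 days.
Dec 12, 2009 → Dec 12, 2010: 365 days.
Dec 12, 2010 → Dec 12, 2011: 365 days.
Dec 12, 2011 → Dec 12, 2012: 366 days (Feb 29, 2012 is in that span).
Dec 12, 2012 → Dec 12, 2013: 365 days.
Dec 12, 2013 → Dec 12, 2014: 365 days.
Dec 12, 2014 → Dec 12, 2015: 365 days.
Dec 12, 2015 → Dec 12, 2016: 366 days (Feb 29, 2016 is in that span).
Dec 12, 2016 → Dec 12, 2017: 365 days.
Dec 12, 2017 → Dec 12, 2018: 365 days.
Dec 12, 2018 → Dec 12, 2019: 365 days.
Dec 12, 2019 → Dec 12, 2020: 366 days (Feb 29, 2020 is in that span).
Dec 12, 2020 → Dec 12, 2021: 365 days.
Dec 12, 2021 → Dec 12, 2022: 365 days.
Dec 12, 2022 → Dec 12, 2023: 365 days.
Dec 12, 2023 → Jan 12, 2024: 31 days (December has 31).
Jan 12, 2024 → Feb 12, 2024: 31 days (January has 31).
Feb 12, 2024 → Mar 12, 2024: 29 days (February has 29).
Mar 12, 2024 → Apr 12, 2024: 31 days (March has 31).
Apr 12, 2024 → May 12, 2024: 30 days (April has 30).
May 12, 2024 → Jun 12, 2024: 31 days (May has 31).
Jun 12, 2024 → Jul 12, 2024: 30 days (June has 30).
Jul 12, 2024 → Jul 23, 2024: 11 days.
Total: 7894 days.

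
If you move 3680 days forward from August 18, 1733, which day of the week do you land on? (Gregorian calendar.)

Sunday

Aug 18, 1733 is a Tuesday.
3680 mod 7 = 5, so 3680 days after a Tuesday is Tuesday + 5 = Sunday.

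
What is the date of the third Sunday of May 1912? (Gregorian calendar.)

May 19, 1912

May 1, 1912 is a Wednesday.
The first Sunday is therefore May 5 (4 days later).
The third Sunday is 5 + 2×7 = May 19.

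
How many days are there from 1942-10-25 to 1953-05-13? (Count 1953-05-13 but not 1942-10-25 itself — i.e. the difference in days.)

3853

Oct 25, 1942 → Oct 25, 1943: 365 days.
Oct 25, 1943 → Oct 25, 1944: 366 days (Feb 29, 1944 is in that span).
Oct 25, 1944 → Oct 25, 1945: 365 days.
Oct 25, 1945 → Oct 25, 1946: 365 days.
Oct 25, 1946 → Oct 25, 1947: 365 days.
Oct 25, 1947 → Oct 25, 1948: 366 days (Feb 29, 1948 is in that span).
Oct 25, 1948 → Oct 25, 1949: 365 days.
Oct 25, 1949 → Oct 25, 1950: 365 days.
Oct 25, 1950 → Oct 25, 1951: 365 days.
Oct 25, 1951 → Oct 25, 1952: 366 days (Feb 29, 1952 is in that span).
Oct 25, 1952 → Nov 25, 1952: 31 days (October has 31).
Nov 25, 1952 → Dec 25, 1952: 30 days (November has 30).
Dec 25, 1952 → Jan 25, 1953: 31 days (December has 31).
Jan 25, 1953 → Feb 25, 1953: 31 days (January has 31).
Feb 25, 1953 → Mar 25, 1953: 28 days (February has 28).
Mar 25, 1953 → Apr 25, 1953: 31 days (March has 31).
Apr 25, 1953 → May 13, 1953: 18 days.
Total: 3853 days.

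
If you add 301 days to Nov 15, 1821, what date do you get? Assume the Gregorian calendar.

September 12, 1822

Nov has 30 days: +16 → Dec 1, 1821 (285 left).
Dec has 31 days: +31 → Jan 1, 1822 (254 left).
Jan has 31 days: +31 → Feb 1, 1822 (223 left).
Feb has 28 days: +28 → Mar 1, 1822 (195 left).
Mar has 31 days: +31 → Apr 1, 1822 (164 left).
Apr has 30 days: +30 → May 1, 1822 (134 left).
May has 31 days: +31 → Jun 1, 1822 (103 left).
Jun has 30 days: +30 → Jul 1, 1822 (73 left).
Jul has 31 days: +31 → Aug 1, 1822 (42 left).
Aug has 31 days: +31 → Sep 1, 1822 (11 left).
+11 → Sep 12, 1822.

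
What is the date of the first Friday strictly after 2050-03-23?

March 25, 2050

Mar 23, 2050 is a Wednesday.
From Wednesday to the next Friday is 2 days.
Mar 23, 2050 + 2 = Mar 25, 2050.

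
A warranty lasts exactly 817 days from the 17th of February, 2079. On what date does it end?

May 14, 2081

+365 (one year) → Feb 17, 2080 (452 left).
+366 (one year; includes Feb 29, 2080) → Feb 17, 2081 (86 left).
Feb has 28 days: +12 → Mar 1, 2081 (74 left).
Mar has 31 days: +31 → Apr 1, 2081 (43 left).
Apr has 30 days: +30 → May 1, 2081 (13 left).
+13 → May 14, 2081.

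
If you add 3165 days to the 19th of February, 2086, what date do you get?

+365 (one year) → Feb 19, 2087 (2800 left).
+365 (one year) → Feb 19, 2088 (2435 left).
+366 (one year; includes Feb 29, 2088) → Feb 19, 2089 (2069 left).
+365 (one year) → Feb 19, 2090 (1704 left).
+365 (one year) → Feb 19, 2091 (1339 left).
+365 (one year) → Feb 19, 2092 (974 left).
+366 (one year; includes Feb 29, 2092) → Feb 19, 2093 (608 left).
+365 (one year) → Feb 19, 2094 (243 left).
Feb has 28 days: +10 → Mar 1, 2094 (233 left).
Mar has 31 days: +31 → Apr 1, 2094 (202 left).
Apr has 30 days: +30 → May 1, 2094 (172 left).
May has 31 days: +31 → Jun 1, 2094 (141 left).
Jun has 30 days: +30 → Jul 1, 2094 (111 left).
Jul has 31 days: +31 → Aug 1, 2094 (80 left).
Aug has 31 days: +31 → Sep 1, 2094 (49 left).
Sep has 30 days: +30 → Oct 1, 2094 (19 left).
+19 → Oct 20, 2094.

October 20, 2094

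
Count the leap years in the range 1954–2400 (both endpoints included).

Multiples of 4 in [1954,2400]: 112.
Of those, multiples of 100: 5 (not leap unless ÷400).
Multiples of 400: 2.
Leap years = 112 − 5 + 2 = 109.

109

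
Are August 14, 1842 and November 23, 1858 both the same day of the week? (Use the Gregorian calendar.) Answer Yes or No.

From Aug 14, 1842 to Nov 23, 1858 is 5945 days.
5945 mod 7 = 2, so they are different weekdays.
(Aug 14, 1842 is a Sunday; Nov 23, 1858 is a Tuesday.)

No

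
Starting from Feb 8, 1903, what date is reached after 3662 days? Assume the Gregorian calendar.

+365 (one year) → Feb 8, 1904 (3297 left).
+366 (one year; includes Feb 29, 1904) → Feb 8, 1905 (2931 left).
+365 (one year) → Feb 8, 1906 (2566 left).
+365 (one year) → Feb 8, 1907 (2201 left).
+365 (one year) → Feb 8, 1908 (1836 left).
+366 (one year; includes Feb 29, 1908) → Feb 8, 1909 (1470 left).
+365 (one year) → Feb 8, 1910 (1105 left).
+365 (one year) → Feb 8, 1911 (740 left).
+365 (one year) → Feb 8, 1912 (375 left).
Feb has 29 days: +22 → Mar 1, 1912 (353 left).
Mar has 31 days: +31 → Apr 1, 1912 (322 left).
Apr has 30 days: +30 → May 1, 1912 (292 left).
May has 31 days: +31 → Jun 1, 1912 (261 left).
Jun has 30 days: +30 → Jul 1, 1912 (231 left).
Jul has 31 days: +31 → Aug 1, 1912 (200 left).
Aug has 31 days: +31 → Sep 1, 1912 (169 left).
Sep has 30 days: +30 → Oct 1, 1912 (139 left).
Oct has 31 days: +31 → Nov 1, 1912 (108 left).
Nov has 30 days: +30 → Dec 1, 1912 (78 left).
Dec has 31 days: +31 → Jan 1, 1913 (47 left).
Jan has 31 days: +31 → Feb 1, 1913 (16 left).
+16 → Feb 17, 1913.

February 17, 1913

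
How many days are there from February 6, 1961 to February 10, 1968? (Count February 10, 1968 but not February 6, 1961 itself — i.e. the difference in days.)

2560

Feb 6, 1961 → Feb 6, 1962: 365 days.
Feb 6, 1962 → Feb 6, 1963: 365 days.
Feb 6, 1963 → Feb 6, 1964: 365 days.
Feb 6, 1964 → Feb 6, 1965: 366 days (Feb 29, 1964 is in that span).
Feb 6, 1965 → Feb 6, 1966: 365 days.
Feb 6, 1966 → Feb 6, 1967: 365 days.
Feb 6, 1967 → Mar 6, 1967: 28 days (February has 28).
Mar 6, 1967 → Apr 6, 1967: 31 days (March has 31).
Apr 6, 1967 → May 6, 1967: 30 days (April has 30).
May 6, 1967 → Jun 6, 1967: 31 days (May has 31).
Jun 6, 1967 → Jul 6, 1967: 30 days (June has 30).
Jul 6, 1967 → Aug 6, 1967: 31 days (July has 31).
Aug 6, 1967 → Sep 6, 1967: 31 days (August has 31).
Sep 6, 1967 → Oct 6, 1967: 30 days (September has 30).
Oct 6, 1967 → Nov 6, 1967: 31 days (October has 31).
Nov 6, 1967 → Dec 6, 1967: 30 days (November has 30).
Dec 6, 1967 → Jan 6, 1968: 31 days (December has 31).
Jan 6, 1968 → Feb 6, 1968: 31 days (January has 31).
Feb 6, 1968 → Feb 10, 1968: 4 days.
Total: 2560 days.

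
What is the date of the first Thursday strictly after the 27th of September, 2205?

Sep 27, 2205 is a Friday.
From Friday to the next Thursday is 6 days.
Sep 27, 2205 + 6 = Oct 3, 2205.

October 3, 2205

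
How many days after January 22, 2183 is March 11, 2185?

Jan 22, 2183 → Jan 22, 2184: 365 days.
Jan 22, 2184 → Jan 22, 2185: 366 days (Feb 29, 2184 is in that span).
Jan 22, 2185 → Feb 22, 2185: 31 days (January has 31).
Feb 22, 2185 → Mar 11, 2185: 17 days.
Total: 779 days.

779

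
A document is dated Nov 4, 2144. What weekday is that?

Wednesday

Doomsday rule: the anchor day for the 2100s is Sunday. For year 44: 44÷12 = 3 r 8, and 8÷4 = 2, so 3+8+2 = 13.
Sunday + 13 ≡ Saturday — that's 2144's doomsday.
In November the doomsday date is Nov 7.
Nov 4 is 3 days before Nov 7; 3 mod 7 = 3, so Saturday − 3 = Wednesday.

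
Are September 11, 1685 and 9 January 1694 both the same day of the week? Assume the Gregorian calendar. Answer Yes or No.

From Sep 11, 1685 to Jan 9, 1694 is 3042 days.
3042 mod 7 = 4, so they are different weekdays.
(Sep 11, 1685 is a Tuesday; Jan 9, 1694 is a Saturday.)

No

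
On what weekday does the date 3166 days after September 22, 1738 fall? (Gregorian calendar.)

First find the weekday of Sep 22, 1738. Doomsday rule: the anchor day for the 1700s is Sunday. For year 38: 38÷12 = 3 r 2, and 2÷4 = 0, so 3+2+0 = 5.
Sunday + 5 ≡ Friday — that's 1738's doomsday.
In September the doomsday date is Sep 5.
Sep 22 is 17 days after Sep 5; 17 mod 7 = 3, so Friday + 3 = Monday.
3166 mod 7 = 2, so 3166 days after a Monday is Monday + 2 = Wednesday.

Wednesday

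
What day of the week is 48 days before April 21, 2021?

Thursday

Apr 21, 2021 is a Wednesday.
48 mod 7 = 6, so 48 days before a Wednesday is Wednesday − 6 = Thursday.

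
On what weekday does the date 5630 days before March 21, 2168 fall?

Saturday

First find the weekday of Mar 21, 2168. Doomsday rule: the anchor day for the 2100s is Sunday. For year 68: 68÷12 = 5 r 8, and 8÷4 = 2, so 5+8+2 = 15.
Sunday + 15 ≡ Monday — that's 2168's doomsday.
In March the doomsday date is Mar 14.
Mar 21 is 7 days after Mar 14; 7 mod 7 = 0, so Monday + 0 = Monday.
5630 mod 7 = 2, so 5630 days before a Monday is Monday − 2 = Saturday.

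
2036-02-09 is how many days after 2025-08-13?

3832

Aug 13, 2025 → Aug 13, 2026: 365 days.
Aug 13, 2026 → Aug 13, 2027: 365 days.
Aug 13, 2027 → Aug 13, 2028: 366 days (Feb 29, 2028 is in that span).
Aug 13, 2028 → Aug 13, 2029: 365 days.
Aug 13, 2029 → Aug 13, 2030: 365 days.
Aug 13, 2030 → Aug 13, 2031: 365 days.
Aug 13, 2031 → Aug 13, 2032: 366 days (Feb 29, 2032 is in that span).
Aug 13, 2032 → Aug 13, 2033: 365 days.
Aug 13, 2033 → Aug 13, 2034: 365 days.
Aug 13, 2034 → Aug 13, 2035: 365 days.
Aug 13, 2035 → Sep 13, 2035: 31 days (August has 31).
Sep 13, 2035 → Oct 13, 2035: 30 days (September has 30).
Oct 13, 2035 → Nov 13, 2035: 31 days (October has 31).
Nov 13, 2035 → Dec 13, 2035: 30 days (November has 30).
Dec 13, 2035 → Jan 13, 2036: 31 days (December has 31).
Jan 13, 2036 → Feb 9, 2036: 27 days.
Total: 3832 days.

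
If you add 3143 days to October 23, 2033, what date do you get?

+365 (one year) → Oct 23, 2034 (2778 left).
+365 (one year) → Oct 23, 2035 (2413 left).
+366 (one year; includes Feb 29, 2036) → Oct 23, 2036 (2047 left).
+365 (one year) → Oct 23, 2037 (1682 left).
+365 (one year) → Oct 23, 2038 (1317 left).
+365 (one year) → Oct 23, 2039 (952 left).
+366 (one year; includes Feb 29, 2040) → Oct 23, 2040 (586 left).
+365 (one year) → Oct 23, 2041 (221 left).
Oct has 31 days: +9 → Nov 1, 2041 (212 left).
Nov has 30 days: +30 → Dec 1, 2041 (182 left).
Dec has 31 days: +31 → Jan 1, 2042 (151 left).
Jan has 31 days: +31 → Feb 1, 2042 (120 left).
Feb has 28 days: +28 → Mar 1, 2042 (92 left).
Mar has 31 days: +31 → Apr 1, 2042 (61 left).
Apr has 30 days: +30 → May 1, 2042 (31 left).
May has 31 days: +31 → Jun 1, 2042 (0 left).

June 1, 2042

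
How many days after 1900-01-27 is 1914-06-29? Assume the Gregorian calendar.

Jan 27, 1900 → Jan 27, 1901: 365 days.
Jan 27, 1901 → Jan 27, 1902: 365 days.
Jan 27, 1902 → Jan 27, 1903: 365 days.
Jan 27, 1903 → Jan 27, 1904: 365 days.
Jan 27, 1904 → Jan 27, 1905: 366 days (Feb 29, 1904 is in that span).
Jan 27, 1905 → Jan 27, 1906: 365 days.
Jan 27, 1906 → Jan 27, 1907: 365 days.
Jan 27, 1907 → Jan 27, 1908: 365 days.
Jan 27, 1908 → Jan 27, 1909: 366 days (Feb 29, 1908 is in that span).
Jan 27, 1909 → Jan 27, 1910: 365 days.
Jan 27, 1910 → Jan 27, 1911: 365 days.
Jan 27, 1911 → Jan 27, 1912: 365 days.
Jan 27, 1912 → Jan 27, 1913: 366 days (Feb 29, 1912 is in that span).
Jan 27, 1913 → Jan 27, 1914: 365 days.
Jan 27, 1914 → Feb 27, 1914: 31 days (January has 31).
Feb 27, 1914 → Mar 27, 1914: 28 days (February has 28).
Mar 27, 1914 → Apr 27, 1914: 31 days (March has 31).
Apr 27, 1914 → May 27, 1914: 30 days (April has 30).
May 27, 1914 → Jun 27, 1914: 31 days (May has 31).
Jun 27, 1914 → Jun 29, 1914: 2 days.
Total: 5266 days.

5266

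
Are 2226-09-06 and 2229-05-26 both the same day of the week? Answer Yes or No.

No

From Sep 6, 2226 to May 26, 2229 is 993 days.
993 mod 7 = 6, so they are different weekdays.
(Sep 6, 2226 is a Wednesday; May 26, 2229 is a Tuesday.)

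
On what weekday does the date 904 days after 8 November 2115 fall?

Saturday

Nov 8, 2115 is a Friday.
904 mod 7 = 1, so 904 days after a Friday is Friday + 1 = Saturday.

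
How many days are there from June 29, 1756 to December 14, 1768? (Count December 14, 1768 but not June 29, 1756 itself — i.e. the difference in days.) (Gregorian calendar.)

4551

Jun 29, 1756 → Jun 29, 1757: 365 days.
Jun 29, 1757 → Jun 29, 1758: 365 days.
Jun 29, 1758 → Jun 29, 1759: 365 days.
Jun 29, 1759 → Jun 29, 1760: 366 days (Feb 29, 1760 is in that span).
Jun 29, 1760 → Jun 29, 1761: 365 days.
Jun 29, 1761 → Jun 29, 1762: 365 days.
Jun 29, 1762 → Jun 29, 1763: 365 days.
Jun 29, 1763 → Jun 29, 1764: 366 days (Feb 29, 1764 is in that span).
Jun 29, 1764 → Jun 29, 1765: 365 days.
Jun 29, 1765 → Jun 29, 1766: 365 days.
Jun 29, 1766 → Jun 29, 1767: 365 days.
Jun 29, 1767 → Jun 29, 1768: 366 days (Feb 29, 1768 is in that span).
Jun 29, 1768 → Jul 29, 1768: 30 days (June has 30).
Jul 29, 1768 → Aug 29, 1768: 31 days (July has 31).
Aug 29, 1768 → Sep 29, 1768: 31 days (August has 31).
Sep 29, 1768 → Oct 29, 1768: 30 days (September has 30).
Oct 29, 1768 → Nov 29, 1768: 31 days (October has 31).
Nov 29, 1768 → Dec 14, 1768: 15 days.
Total: 4551 days.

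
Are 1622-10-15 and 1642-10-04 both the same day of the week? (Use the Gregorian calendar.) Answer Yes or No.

From Oct 15, 1622 to Oct 4, 1642 is 7294 days.
7294 mod 7 = 0, so they are the same weekday.
(Oct 15, 1622 is a Saturday; Oct 4, 1642 is a Saturday.)

Yes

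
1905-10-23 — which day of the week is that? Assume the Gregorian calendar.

Doomsday rule: the anchor day for the 1900s is Wednesday. For year 05: 5÷12 = 0 r 5, and 5÷4 = 1, so 0+5+1 = 6.
Wednesday + 6 ≡ Tuesday — that's 1905's doomsday.
In October the doomsday date is Oct 10.
Oct 23 is 13 days after Oct 10; 13 mod 7 = 6, so Tuesday + 6 = Monday.

Monday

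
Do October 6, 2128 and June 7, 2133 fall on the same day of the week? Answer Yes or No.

From Oct 6, 2128 to Jun 7, 2133 is 1705 days.
1705 mod 7 = 4, so they are different weekdays.
(Oct 6, 2128 is a Wednesday; Jun 7, 2133 is a Sunday.)

No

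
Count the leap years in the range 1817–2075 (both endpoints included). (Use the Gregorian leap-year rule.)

63

Multiples of 4 in [1817,2075]: 64.
Of those, multiples of 100: 2 (not leap unless ÷400).
Multiples of 400: 1.
Leap years = 64 − 2 + 1 = 63.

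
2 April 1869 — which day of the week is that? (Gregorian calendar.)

Friday

Doomsday rule: the anchor day for the 1800s is Friday. For year 69: 69÷12 = 5 r 9, and 9÷4 = 2, so 5+9+2 = 16.
Friday + 16 ≡ Sunday — that's 1869's doomsday.
In April the doomsday date is Apr 4.
Apr 2 is 2 days before Apr 4; 2 mod 7 = 2, so Sunday − 2 = Friday.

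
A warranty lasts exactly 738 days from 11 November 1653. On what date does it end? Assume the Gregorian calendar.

November 19, 1655

+365 (one year) → Nov 11, 1654 (373 left).
Nov has 30 days: +20 → Dec 1, 1654 (353 left).
Dec has 31 days: +31 → Jan 1, 1655 (322 left).
Jan has 31 days: +31 → Feb 1, 1655 (291 left).
Feb has 28 days: +28 → Mar 1, 1655 (263 left).
Mar has 31 days: +31 → Apr 1, 1655 (232 left).
Apr has 30 days: +30 → May 1, 1655 (202 left).
May has 31 days: +31 → Jun 1, 1655 (171 left).
Jun has 30 days: +30 → Jul 1, 1655 (141 left).
Jul has 31 days: +31 → Aug 1, 1655 (110 left).
Aug has 31 days: +31 → Sep 1, 1655 (79 left).
Sep has 30 days: +30 → Oct 1, 1655 (49 left).
Oct has 31 days: +31 → Nov 1, 1655 (18 left).
+18 → Nov 19, 1655.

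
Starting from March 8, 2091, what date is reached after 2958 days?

April 13, 2099

+366 (one year; includes Feb 29, 2092) → Mar 8, 2092 (2592 left).
+365 (one year) → Mar 8, 2093 (2227 left).
+365 (one year) → Mar 8, 2094 (1862 left).
+365 (one year) → Mar 8, 2095 (1497 left).
+366 (one year; includes Feb 29, 2096) → Mar 8, 2096 (1131 left).
+365 (one year) → Mar 8, 2097 (766 left).
+365 (one year) → Mar 8, 2098 (401 left).
+365 (one year) → Mar 8, 2099 (36 left).
Mar has 31 days: +24 → Apr 1, 2099 (12 left).
+12 → Apr 13, 2099.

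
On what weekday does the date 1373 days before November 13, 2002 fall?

First find the weekday of Nov 13, 2002. Doomsday rule: the anchor day for the 2000s is Tuesday. For year 02: 2÷12 = 0 r 2, and 2÷4 = 0, so 0+2+0 = 2.
Tuesday + 2 ≡ Thursday — that's 2002's doomsday.
In November the doomsday date is Nov 7.
Nov 13 is 6 days after Nov 7; 6 mod 7 = 6, so Thursday + 6 = Wednesday.
1373 mod 7 = 1, so 1373 days before a Wednesday is Wednesday − 1 = Tuesday.

Tuesday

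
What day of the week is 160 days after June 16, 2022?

First find the weekday of Jun 16, 2022. Doomsday rule: the anchor day for the 2000s is Tuesday. For year 22: 22÷12 = 1 r 10, and 10÷4 = 2, so 1+10+2 = 13.
Tuesday + 13 ≡ Monday — that's 2022's doomsday.
In June the doomsday date is Jun 6.
Jun 16 is 10 days after Jun 6; 10 mod 7 = 3, so Monday + 3 = Thursday.
160 mod 7 = 6, so 160 days after a Thursday is Thursday + 6 = Wednesday.

Wednesday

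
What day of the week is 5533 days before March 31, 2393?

Sunday

Mar 31, 2393 is a Wednesday.
5533 mod 7 = 3, so 5533 days before a Wednesday is Wednesday − 3 = Sunday.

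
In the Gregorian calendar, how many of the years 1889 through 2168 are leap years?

Multiples of 4 in [1889,2168]: 70.
Of those, multiples of 100: 3 (not leap unless ÷400).
Multiples of 400: 1.
Leap years = 70 − 3 + 1 = 68.

68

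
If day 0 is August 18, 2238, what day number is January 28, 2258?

7103

Aug 18, 2238 → Aug 18, 2239: 365 days.
Aug 18, 2239 → Aug 18, 2240: 366 days (Feb 29, 2240 is in that span).
Aug 18, 2240 → Aug 18, 2241: 365 days.
Aug 18, 2241 → Aug 18, 2242: 365 days.
Aug 18, 2242 → Aug 18, 2243: 365 days.
Aug 18, 2243 → Aug 18, 2244: 366 days (Feb 29, 2244 is in that span).
Aug 18, 2244 → Aug 18, 2245: 365 days.
Aug 18, 2245 → Aug 18, 2246: 365 days.
Aug 18, 2246 → Aug 18, 2247: 365 days.
Aug 18, 2247 → Aug 18, 2248: 366 days (Feb 29, 2248 is in that span).
Aug 18, 2248 → Aug 18, 2249: 365 days.
Aug 18, 2249 → Aug 18, 2250: 365 days.
Aug 18, 2250 → Aug 18, 2251: 365 days.
Aug 18, 2251 → Aug 18, 2252: 366 days (Feb 29, 2252 is in that span).
Aug 18, 2252 → Aug 18, 2253: 365 days.
Aug 18, 2253 → Aug 18, 2254: 365 days.
Aug 18, 2254 → Aug 18, 2255: 365 days.
Aug 18, 2255 → Aug 18, 2256: 366 days (Feb 29, 2256 is in that span).
Aug 18, 2256 → Aug 18, 2257: 365 days.
Aug 18, 2257 → Sep 18, 2257: 31 days (August has 31).
Sep 18, 2257 → Oct 18, 2257: 30 days (September has 30).
Oct 18, 2257 → Nov 18, 2257: 31 days (October has 31).
Nov 18, 2257 → Dec 18, 2257: 30 days (November has 30).
Dec 18, 2257 → Jan 18, 2258: 31 days (December has 31).
Jan 18, 2258 → Jan 28, 2258: 10 days.
Total: 7103 days.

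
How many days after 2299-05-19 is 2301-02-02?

624

May 19, 2299 → May 19, 2300: 365 days.
May 19, 2300 → Jun 19, 2300: 31 days (May has 31).
Jun 19, 2300 → Jul 19, 2300: 30 days (June has 30).
Jul 19, 2300 → Aug 19, 2300: 31 days (July has 31).
Aug 19, 2300 → Sep 19, 2300: 31 days (August has 31).
Sep 19, 2300 → Oct 19, 2300: 30 days (September has 30).
Oct 19, 2300 → Nov 19, 2300: 31 days (October has 31).
Nov 19, 2300 → Dec 19, 2300: 30 days (November has 30).
Dec 19, 2300 → Jan 19, 2301: 31 days (December has 31).
Jan 19, 2301 → Feb 2, 2301: 14 days.
Total: 624 days.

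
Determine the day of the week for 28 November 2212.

Doomsday rule: the anchor day for the 2200s is Friday. For year 12: 12÷12 = 1 r 0, and 0÷4 = 0, so 1+0+0 = 1.
Friday + 1 ≡ Saturday — that's 2212's doomsday.
In November the doomsday date is Nov 7.
Nov 28 is 21 days after Nov 7; 21 mod 7 = 0, so Saturday + 0 = Saturday.

Saturday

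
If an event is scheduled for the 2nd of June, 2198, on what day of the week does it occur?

Doomsday rule: the anchor day for the 2100s is Sunday. For year 98: 98÷12 = 8 r 2, and 2÷4 = 0, so 8+2+0 = 10.
Sunday + 10 ≡ Wednesday — that's 2198's doomsday.
In June the doomsday date is Jun 6.
Jun 2 is 4 days before Jun 6; 4 mod 7 = 4, so Wednesday − 4 = Saturday.

Saturday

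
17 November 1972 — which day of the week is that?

Friday

Doomsday rule: the anchor day for the 1900s is Wednesday. For year 72: 72÷12 = 6 r 0, and 0÷4 = 0, so 6+0+0 = 6.
Wednesday + 6 ≡ Tuesday — that's 1972's doomsday.
In November the doomsday date is Nov 7.
Nov 17 is 10 days after Nov 7; 10 mod 7 = 3, so Tuesday + 3 = Friday.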